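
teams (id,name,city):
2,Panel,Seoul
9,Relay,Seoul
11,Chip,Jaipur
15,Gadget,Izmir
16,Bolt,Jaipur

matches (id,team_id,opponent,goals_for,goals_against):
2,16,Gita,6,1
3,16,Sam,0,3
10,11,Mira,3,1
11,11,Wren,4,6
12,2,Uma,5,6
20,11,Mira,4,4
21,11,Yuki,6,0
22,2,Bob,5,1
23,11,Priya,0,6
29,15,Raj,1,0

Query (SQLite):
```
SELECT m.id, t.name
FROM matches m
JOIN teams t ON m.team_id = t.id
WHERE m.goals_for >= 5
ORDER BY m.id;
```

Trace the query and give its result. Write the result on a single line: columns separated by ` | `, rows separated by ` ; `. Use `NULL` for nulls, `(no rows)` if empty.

Each matches row matches the teams row where team_id = teams.id.
Then keep rows with m.goals_for >= 5.

2 | Bolt ; 12 | Panel ; 21 | Chip ; 22 | Panel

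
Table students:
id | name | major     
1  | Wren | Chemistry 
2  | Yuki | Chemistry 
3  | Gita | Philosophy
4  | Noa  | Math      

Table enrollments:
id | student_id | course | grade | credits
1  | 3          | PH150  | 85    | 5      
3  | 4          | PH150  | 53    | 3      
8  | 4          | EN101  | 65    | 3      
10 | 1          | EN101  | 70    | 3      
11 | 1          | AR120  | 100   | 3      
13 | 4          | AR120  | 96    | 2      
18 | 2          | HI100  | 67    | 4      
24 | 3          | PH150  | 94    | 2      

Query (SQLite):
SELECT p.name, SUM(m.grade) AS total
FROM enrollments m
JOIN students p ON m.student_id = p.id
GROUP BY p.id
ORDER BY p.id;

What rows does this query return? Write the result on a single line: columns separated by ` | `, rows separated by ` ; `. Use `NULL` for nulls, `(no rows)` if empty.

Join each enrollments row to its students via student_id.
Group joined rows by students.id; compute SUM(m.grade) per group.
  1: ids {10, 11} → SUM(m.grade)=170
  2: ids {18} → SUM(m.grade)=67
  3: ids {1, 24} → SUM(m.grade)=179
  4: ids {3, 8, 13} → SUM(m.grade)=214

Wren | 170 ; Yuki | 67 ; Gita | 179 ; Noa | 214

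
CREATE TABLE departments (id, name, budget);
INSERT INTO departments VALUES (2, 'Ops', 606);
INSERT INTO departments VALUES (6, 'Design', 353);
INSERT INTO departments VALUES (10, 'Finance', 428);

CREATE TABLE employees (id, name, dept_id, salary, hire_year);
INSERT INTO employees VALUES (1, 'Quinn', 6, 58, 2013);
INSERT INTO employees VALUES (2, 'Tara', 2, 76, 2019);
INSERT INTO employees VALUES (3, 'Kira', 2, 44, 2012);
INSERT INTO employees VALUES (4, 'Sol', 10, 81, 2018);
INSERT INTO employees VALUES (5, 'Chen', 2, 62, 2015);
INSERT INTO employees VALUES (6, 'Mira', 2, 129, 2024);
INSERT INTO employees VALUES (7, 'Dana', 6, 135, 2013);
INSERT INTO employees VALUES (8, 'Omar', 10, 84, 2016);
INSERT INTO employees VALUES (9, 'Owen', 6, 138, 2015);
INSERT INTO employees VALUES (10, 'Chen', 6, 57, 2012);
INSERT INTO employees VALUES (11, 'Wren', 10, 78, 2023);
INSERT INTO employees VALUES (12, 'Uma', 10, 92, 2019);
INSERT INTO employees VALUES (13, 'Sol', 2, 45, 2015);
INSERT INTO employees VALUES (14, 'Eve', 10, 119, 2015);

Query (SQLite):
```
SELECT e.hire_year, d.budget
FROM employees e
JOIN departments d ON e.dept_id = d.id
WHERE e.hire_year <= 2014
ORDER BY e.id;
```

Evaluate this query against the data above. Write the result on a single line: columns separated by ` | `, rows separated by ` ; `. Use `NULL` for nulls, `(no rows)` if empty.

2013 | 353 ; 2012 | 606 ; 2013 | 353 ; 2012 | 353

Each employees row matches the departments row where dept_id = departments.id.
Then keep rows with e.hire_year <= 2014.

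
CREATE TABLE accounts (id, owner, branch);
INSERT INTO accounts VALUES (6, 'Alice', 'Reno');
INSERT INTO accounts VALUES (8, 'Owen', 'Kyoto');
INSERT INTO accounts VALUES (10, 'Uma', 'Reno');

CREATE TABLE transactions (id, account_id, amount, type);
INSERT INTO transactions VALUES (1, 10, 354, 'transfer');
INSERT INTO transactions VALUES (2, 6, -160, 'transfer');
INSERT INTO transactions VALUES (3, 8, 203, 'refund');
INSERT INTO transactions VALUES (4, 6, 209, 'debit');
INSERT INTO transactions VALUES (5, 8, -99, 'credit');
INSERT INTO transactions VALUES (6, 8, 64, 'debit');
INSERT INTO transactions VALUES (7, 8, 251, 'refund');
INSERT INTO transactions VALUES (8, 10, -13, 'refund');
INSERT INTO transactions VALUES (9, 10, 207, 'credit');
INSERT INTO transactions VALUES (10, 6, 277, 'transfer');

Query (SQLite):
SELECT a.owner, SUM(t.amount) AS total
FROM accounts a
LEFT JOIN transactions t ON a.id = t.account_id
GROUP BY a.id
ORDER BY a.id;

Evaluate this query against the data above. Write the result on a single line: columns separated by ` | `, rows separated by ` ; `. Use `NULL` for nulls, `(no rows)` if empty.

Alice | 326 ; Owen | 419 ; Uma | 548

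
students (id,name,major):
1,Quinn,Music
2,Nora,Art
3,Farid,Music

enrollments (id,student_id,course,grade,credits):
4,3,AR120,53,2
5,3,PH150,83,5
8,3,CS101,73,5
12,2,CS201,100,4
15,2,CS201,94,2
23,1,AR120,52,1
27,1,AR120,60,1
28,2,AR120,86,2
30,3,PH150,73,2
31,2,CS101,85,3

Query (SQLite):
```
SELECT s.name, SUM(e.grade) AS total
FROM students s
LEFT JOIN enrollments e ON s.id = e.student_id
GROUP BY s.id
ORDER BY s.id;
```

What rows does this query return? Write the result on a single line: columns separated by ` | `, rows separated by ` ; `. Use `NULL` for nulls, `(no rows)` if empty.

LEFT JOIN keeps every students row; unmatched ones get NULL for enrollments columns.
Group by students.id and compute SUM(e.grade). SUM over an all-NULL group is NULL.
  1: ids {23, 27} → SUM(e.grade)=112
  2: ids {12, 15, 28, 31} → SUM(e.grade)=365
  3: ids {4, 5, 8, 30} → SUM(e.grade)=282

Quinn | 112 ; Nora | 365 ; Farid | 282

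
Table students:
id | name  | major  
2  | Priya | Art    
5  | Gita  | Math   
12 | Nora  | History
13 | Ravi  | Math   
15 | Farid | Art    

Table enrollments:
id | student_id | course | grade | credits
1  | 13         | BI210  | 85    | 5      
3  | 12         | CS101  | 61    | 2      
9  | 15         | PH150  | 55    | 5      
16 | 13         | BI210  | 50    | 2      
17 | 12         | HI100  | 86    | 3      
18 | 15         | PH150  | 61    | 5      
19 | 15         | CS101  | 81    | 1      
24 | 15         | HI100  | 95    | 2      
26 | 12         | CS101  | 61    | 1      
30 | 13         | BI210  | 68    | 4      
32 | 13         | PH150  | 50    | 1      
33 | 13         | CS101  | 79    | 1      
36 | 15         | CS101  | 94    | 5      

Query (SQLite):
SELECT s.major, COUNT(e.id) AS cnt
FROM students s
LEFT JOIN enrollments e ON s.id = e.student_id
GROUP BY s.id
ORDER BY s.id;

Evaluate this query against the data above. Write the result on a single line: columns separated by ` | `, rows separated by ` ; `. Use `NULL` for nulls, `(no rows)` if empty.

Art | 0 ; Math | 0 ; History | 3 ; Math | 5 ; Art | 5

LEFT JOIN keeps every students row; unmatched ones get NULL for enrollments columns.
Group by students.id and compute COUNT(e.id). COUNT(col) of an all-NULL group is 0.
  2: ids {—} → COUNT(e.id)=0
  5: ids {—} → COUNT(e.id)=0
  12: ids {3, 17, 26} → COUNT(e.id)=3
  13: ids {1, 16, 30, 32, 33} → COUNT(e.id)=5
  15: ids {9, 18, 19, 24, 36} → COUNT(e.id)=5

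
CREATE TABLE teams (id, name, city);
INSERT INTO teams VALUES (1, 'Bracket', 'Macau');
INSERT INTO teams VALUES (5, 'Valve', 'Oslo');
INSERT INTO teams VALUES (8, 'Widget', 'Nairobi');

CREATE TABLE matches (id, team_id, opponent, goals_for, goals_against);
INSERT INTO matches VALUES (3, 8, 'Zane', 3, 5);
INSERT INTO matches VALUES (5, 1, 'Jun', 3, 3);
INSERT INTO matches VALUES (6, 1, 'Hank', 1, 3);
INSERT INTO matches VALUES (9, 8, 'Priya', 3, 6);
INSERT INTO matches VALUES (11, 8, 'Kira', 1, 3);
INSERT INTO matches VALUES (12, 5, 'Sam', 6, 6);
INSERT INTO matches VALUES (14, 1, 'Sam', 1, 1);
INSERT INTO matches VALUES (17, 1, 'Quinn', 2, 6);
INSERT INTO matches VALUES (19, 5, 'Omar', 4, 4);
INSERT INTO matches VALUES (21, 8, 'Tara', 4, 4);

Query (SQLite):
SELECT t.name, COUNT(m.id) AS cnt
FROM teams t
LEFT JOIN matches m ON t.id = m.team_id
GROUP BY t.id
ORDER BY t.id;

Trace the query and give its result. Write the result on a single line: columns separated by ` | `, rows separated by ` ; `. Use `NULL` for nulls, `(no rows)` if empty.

LEFT JOIN keeps every teams row; unmatched ones get NULL for matches columns.
Group by teams.id and compute COUNT(m.id). COUNT(col) of an all-NULL group is 0.
  1: ids {5, 6, 14, 17} → COUNT(m.id)=4
  5: ids {12, 19} → COUNT(m.id)=2
  8: ids {3, 9, 11, 21} → COUNT(m.id)=4

Bracket | 4 ; Valve | 2 ; Widget | 4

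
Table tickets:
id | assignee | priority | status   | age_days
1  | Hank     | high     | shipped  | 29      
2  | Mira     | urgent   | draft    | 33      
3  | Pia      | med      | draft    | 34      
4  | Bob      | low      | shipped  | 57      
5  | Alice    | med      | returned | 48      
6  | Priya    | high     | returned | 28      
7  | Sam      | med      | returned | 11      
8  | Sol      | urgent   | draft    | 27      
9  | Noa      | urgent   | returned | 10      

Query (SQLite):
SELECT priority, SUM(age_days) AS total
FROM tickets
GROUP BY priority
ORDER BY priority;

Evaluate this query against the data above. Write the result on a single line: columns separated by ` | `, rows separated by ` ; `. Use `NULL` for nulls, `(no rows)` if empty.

Partition tickets by priority; compute SUM(age_days) within each group.
  high: ids {1, 6} → SUM(age_days)=57
  low: ids {4} → SUM(age_days)=57
  med: ids {3, 5, 7} → SUM(age_days)=93
  urgent: ids {2, 8, 9} → SUM(age_days)=70

high | 57 ; low | 57 ; med | 93 ; urgent | 70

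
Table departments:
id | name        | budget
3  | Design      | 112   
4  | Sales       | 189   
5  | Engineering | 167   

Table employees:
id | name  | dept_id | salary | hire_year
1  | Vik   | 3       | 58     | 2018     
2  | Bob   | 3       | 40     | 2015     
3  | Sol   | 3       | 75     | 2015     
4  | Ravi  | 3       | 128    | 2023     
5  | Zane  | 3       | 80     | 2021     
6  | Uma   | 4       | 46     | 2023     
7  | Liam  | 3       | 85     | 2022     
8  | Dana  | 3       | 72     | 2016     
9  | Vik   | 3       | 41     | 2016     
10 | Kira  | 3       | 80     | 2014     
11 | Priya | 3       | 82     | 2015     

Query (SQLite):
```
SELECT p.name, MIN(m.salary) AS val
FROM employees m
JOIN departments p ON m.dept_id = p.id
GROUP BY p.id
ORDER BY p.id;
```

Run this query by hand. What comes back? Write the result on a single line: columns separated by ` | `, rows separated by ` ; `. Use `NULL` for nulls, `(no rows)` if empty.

Design | 40 ; Sales | 46

Join each employees row to its departments via dept_id.
Group joined rows by departments.id; compute MIN(m.salary) per group.
  3: ids {1, 2, 3, 4, 5, 7, 8, 9, 10, 11} → MIN(m.salary)=40
  4: ids {6} → MIN(m.salary)=46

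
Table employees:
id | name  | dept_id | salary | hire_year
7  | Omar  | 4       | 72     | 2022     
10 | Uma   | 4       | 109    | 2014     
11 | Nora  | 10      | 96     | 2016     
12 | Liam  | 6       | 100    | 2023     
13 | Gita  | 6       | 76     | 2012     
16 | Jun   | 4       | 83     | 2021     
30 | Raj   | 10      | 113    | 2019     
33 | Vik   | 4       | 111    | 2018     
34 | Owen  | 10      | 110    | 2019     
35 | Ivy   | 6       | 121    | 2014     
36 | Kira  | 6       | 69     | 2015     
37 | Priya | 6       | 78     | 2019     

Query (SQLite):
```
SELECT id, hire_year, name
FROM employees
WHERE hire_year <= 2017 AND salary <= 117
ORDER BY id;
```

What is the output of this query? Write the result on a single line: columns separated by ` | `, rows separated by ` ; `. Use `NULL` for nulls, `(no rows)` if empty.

hire_year <= 2017: ids {10, 11, 13, 35, 36}
salary <= 117: ids {7, 10, 11, 12, 13, 16, 30, 33, 34, 36, 37}
Combine with AND.

10 | 2014 | Uma ; 11 | 2016 | Nora ; 13 | 2012 | Gita ; 36 | 2015 | Kira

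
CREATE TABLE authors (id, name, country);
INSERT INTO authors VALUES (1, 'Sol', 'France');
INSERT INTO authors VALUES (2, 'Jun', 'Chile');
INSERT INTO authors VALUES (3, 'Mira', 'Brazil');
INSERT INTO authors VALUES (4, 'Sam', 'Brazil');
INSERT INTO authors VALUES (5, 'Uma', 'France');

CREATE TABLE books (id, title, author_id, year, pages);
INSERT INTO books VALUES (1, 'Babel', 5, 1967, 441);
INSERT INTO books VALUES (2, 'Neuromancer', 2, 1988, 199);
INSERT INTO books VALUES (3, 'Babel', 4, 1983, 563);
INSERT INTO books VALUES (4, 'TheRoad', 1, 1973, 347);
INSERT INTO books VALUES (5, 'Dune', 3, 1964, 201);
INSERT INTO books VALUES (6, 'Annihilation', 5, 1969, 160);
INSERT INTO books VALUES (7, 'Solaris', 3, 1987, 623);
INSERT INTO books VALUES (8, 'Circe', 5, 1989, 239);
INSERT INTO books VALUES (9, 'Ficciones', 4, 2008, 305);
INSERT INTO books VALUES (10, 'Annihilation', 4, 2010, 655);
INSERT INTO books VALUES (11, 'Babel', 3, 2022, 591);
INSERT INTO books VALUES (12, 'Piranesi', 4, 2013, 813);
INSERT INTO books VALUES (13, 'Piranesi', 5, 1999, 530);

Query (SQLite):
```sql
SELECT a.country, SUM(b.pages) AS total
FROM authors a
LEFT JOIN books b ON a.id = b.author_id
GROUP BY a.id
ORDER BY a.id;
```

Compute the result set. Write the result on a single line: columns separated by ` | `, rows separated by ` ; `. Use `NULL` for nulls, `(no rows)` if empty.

France | 347 ; Chile | 199 ; Brazil | 1415 ; Brazil | 2336 ; France | 1370

LEFT JOIN keeps every authors row; unmatched ones get NULL for books columns.
Group by authors.id and compute SUM(b.pages). SUM over an all-NULL group is NULL.
  1: ids {4} → SUM(b.pages)=347
  2: ids {2} → SUM(b.pages)=199
  3: ids {5, 7, 11} → SUM(b.pages)=1415
  4: ids {3, 9, 10, 12} → SUM(b.pages)=2336
  5: ids {1, 6, 8, 13} → SUM(b.pages)=1370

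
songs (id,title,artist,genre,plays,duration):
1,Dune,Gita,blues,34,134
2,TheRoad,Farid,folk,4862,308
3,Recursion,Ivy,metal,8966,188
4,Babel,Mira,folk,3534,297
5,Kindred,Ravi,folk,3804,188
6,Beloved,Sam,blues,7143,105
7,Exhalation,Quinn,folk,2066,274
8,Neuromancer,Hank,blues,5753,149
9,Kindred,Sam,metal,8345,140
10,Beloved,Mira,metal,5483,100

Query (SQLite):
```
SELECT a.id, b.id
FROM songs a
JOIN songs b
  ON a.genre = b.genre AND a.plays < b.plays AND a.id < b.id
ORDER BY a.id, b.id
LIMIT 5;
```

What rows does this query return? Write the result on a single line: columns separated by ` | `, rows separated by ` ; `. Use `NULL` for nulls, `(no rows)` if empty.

1 | 6 ; 1 | 8 ; 4 | 5

Pairs (a,b) with same genre, a.plays < b.plays, a.id < b.id.
genre groups: blues:{1,6,8} folk:{2,4,5,7} metal:{3,9,10}
Ordered by (a.id, b.id); first 5.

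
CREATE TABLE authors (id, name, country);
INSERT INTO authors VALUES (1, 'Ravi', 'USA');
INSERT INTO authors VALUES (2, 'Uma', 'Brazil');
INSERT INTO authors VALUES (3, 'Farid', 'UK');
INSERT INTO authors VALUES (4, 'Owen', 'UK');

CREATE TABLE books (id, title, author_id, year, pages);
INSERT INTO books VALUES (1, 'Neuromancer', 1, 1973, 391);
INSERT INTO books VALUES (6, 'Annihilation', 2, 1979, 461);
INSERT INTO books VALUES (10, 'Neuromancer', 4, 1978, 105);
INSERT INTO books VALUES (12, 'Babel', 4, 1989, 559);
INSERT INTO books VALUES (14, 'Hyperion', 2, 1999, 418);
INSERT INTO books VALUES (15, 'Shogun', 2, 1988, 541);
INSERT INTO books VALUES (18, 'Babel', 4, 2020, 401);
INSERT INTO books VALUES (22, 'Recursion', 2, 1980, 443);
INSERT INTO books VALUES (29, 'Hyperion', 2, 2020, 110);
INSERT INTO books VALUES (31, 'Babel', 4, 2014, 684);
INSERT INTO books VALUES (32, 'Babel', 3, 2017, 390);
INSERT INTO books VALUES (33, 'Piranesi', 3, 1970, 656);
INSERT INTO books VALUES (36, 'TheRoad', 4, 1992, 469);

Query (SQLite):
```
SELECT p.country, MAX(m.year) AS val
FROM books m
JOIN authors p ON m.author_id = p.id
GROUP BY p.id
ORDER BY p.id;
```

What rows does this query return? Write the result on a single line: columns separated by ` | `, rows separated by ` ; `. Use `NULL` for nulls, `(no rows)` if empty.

Join each books row to its authors via author_id.
Group joined rows by authors.id; compute MAX(m.year) per group.
  1: ids {1} → MAX(m.year)=1973
  2: ids {6, 14, 15, 22, 29} → MAX(m.year)=2020
  3: ids {32, 33} → MAX(m.year)=2017
  4: ids {10, 12, 18, 31, 36} → MAX(m.year)=2020

USA | 1973 ; Brazil | 2020 ; UK | 2017 ; UK | 2020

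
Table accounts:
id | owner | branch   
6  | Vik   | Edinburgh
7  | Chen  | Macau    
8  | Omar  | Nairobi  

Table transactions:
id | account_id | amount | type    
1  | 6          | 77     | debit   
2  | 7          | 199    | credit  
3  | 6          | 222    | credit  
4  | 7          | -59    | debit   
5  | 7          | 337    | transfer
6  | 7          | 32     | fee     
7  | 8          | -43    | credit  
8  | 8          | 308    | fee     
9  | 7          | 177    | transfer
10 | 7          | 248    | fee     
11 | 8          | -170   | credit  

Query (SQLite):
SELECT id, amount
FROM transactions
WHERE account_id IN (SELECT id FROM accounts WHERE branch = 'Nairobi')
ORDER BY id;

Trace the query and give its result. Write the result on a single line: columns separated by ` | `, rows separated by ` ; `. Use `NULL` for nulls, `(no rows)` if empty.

7 | -43 ; 8 | 308 ; 11 | -170

Inner query: accounts.id where branch = 'Nairobi'.
Outer: keep transactions rows whose account_id is in that set.
Inner query → {8}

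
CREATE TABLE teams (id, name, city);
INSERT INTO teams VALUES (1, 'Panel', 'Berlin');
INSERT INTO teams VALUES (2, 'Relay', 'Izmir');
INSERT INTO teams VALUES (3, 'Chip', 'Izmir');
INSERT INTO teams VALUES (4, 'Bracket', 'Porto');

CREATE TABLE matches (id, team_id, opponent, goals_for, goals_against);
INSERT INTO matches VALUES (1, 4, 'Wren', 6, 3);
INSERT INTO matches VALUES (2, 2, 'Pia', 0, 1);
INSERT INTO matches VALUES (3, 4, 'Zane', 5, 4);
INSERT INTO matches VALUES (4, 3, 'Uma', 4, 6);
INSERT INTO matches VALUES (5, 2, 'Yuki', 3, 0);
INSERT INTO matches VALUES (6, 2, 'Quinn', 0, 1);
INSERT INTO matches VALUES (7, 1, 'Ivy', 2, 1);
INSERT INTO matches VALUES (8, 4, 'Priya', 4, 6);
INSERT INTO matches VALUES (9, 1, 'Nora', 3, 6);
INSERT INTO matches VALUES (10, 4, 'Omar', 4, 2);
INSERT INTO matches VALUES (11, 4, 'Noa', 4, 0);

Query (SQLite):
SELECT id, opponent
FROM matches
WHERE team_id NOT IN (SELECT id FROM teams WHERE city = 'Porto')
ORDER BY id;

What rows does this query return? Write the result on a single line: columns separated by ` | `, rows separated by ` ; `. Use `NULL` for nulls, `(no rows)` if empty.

Inner query: teams.id where city = 'Porto'.
Outer: keep matches rows whose team_id is not in that set.
Inner query → {4}

2 | Pia ; 4 | Uma ; 5 | Yuki ; 6 | Quinn ; 7 | Ivy ; 9 | Nora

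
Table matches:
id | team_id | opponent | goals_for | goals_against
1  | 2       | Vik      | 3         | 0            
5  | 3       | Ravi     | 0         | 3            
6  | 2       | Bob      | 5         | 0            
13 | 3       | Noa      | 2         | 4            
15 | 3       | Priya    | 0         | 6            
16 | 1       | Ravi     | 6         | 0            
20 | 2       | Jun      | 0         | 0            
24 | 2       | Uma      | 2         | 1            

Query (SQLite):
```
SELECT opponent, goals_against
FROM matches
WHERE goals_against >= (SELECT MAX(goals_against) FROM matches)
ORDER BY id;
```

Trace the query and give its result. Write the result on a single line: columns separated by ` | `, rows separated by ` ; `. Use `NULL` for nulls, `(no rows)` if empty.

Priya | 6

Scalar subquery: MAX(goals_against) over all matches rows = 6.
Keep rows where goals_against >= that value.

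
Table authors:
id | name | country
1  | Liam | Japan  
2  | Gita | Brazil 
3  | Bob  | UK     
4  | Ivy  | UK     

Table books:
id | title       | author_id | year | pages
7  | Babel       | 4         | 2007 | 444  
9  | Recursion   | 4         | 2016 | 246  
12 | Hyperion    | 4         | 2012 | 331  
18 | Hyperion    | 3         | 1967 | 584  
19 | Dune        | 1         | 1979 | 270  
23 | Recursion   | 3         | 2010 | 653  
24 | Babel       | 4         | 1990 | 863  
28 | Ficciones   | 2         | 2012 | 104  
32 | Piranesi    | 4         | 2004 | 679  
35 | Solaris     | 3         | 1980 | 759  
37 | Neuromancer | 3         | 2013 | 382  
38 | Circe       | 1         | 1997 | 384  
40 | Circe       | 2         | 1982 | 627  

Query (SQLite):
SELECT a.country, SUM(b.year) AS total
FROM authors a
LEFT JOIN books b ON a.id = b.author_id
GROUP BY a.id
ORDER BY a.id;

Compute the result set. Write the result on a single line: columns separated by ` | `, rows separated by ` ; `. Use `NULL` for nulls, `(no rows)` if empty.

Japan | 3976 ; Brazil | 3994 ; UK | 7970 ; UK | 10029

LEFT JOIN keeps every authors row; unmatched ones get NULL for books columns.
Group by authors.id and compute SUM(b.year). SUM over an all-NULL group is NULL.
  1: ids {19, 38} → SUM(b.year)=3976
  2: ids {28, 40} → SUM(b.year)=3994
  3: ids {18, 23, 35, 37} → SUM(b.year)=7970
  4: ids {7, 9, 12, 24, 32} → SUM(b.year)=10029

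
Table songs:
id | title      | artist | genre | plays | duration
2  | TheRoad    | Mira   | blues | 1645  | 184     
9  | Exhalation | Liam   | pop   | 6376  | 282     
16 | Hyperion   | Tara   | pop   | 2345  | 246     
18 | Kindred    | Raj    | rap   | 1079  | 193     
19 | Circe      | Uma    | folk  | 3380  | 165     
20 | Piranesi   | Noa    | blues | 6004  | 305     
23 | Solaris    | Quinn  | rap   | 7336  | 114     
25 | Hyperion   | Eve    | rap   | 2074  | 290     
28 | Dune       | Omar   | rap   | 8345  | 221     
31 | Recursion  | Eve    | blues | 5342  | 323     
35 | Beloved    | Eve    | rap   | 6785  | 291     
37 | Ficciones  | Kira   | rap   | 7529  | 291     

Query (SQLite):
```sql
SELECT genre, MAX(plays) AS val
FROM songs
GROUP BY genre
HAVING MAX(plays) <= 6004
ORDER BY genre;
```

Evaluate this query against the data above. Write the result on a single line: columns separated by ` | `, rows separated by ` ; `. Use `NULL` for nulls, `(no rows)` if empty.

blues | 6004 ; folk | 3380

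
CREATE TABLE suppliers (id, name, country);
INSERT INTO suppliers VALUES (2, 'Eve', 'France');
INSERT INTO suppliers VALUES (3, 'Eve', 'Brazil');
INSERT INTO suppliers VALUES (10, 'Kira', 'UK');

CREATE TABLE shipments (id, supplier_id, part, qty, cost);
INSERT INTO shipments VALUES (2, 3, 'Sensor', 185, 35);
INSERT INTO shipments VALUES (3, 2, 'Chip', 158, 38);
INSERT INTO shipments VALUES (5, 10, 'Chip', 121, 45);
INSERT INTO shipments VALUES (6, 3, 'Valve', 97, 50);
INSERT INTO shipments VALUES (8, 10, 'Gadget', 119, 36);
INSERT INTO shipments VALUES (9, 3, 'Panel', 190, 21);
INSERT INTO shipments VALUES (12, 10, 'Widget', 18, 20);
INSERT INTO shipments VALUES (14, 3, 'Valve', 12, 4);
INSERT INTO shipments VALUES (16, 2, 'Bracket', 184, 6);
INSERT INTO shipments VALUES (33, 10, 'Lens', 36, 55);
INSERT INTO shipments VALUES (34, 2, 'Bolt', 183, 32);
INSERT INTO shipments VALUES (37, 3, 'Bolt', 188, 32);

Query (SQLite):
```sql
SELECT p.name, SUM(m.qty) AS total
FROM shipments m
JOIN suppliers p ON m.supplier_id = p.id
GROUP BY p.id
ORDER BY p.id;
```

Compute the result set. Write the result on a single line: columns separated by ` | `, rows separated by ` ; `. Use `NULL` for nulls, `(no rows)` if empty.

Join each shipments row to its suppliers via supplier_id.
Group joined rows by suppliers.id; compute SUM(m.qty) per group.
  2: ids {3, 16, 34} → SUM(m.qty)=525
  3: ids {2, 6, 9, 14, 37} → SUM(m.qty)=672
  10: ids {5, 8, 12, 33} → SUM(m.qty)=294

Eve | 525 ; Eve | 672 ; Kira | 294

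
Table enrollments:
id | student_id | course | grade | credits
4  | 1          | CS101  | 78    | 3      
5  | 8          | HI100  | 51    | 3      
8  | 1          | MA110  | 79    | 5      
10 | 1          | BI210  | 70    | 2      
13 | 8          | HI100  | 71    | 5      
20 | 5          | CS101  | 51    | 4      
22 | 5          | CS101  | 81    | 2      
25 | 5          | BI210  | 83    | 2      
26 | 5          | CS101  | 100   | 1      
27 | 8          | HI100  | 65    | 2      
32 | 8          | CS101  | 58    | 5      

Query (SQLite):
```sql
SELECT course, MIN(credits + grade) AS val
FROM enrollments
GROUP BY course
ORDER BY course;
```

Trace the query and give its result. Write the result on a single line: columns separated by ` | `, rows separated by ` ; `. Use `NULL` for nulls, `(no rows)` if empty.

For each row compute credits + grade.
Group by course; take MIN of the expression per group.
  BI210: ids {10, 25} → MIN(credits + grade)=72
  CS101: ids {4, 20, 22, 26, 32} → MIN(credits + grade)=55
  HI100: ids {5, 13, 27} → MIN(credits + grade)=54
  MA110: ids {8} → MIN(credits + grade)=84

BI210 | 72 ; CS101 | 55 ; HI100 | 54 ; MA110 | 84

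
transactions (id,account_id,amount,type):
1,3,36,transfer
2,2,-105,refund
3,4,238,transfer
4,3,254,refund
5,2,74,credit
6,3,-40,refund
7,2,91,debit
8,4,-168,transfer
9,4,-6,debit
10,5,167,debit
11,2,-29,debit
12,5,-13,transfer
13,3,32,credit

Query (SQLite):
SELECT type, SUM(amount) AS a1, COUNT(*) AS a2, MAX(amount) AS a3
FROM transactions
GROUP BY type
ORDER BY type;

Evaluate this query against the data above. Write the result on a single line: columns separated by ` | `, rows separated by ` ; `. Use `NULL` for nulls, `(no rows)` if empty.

credit | 106 | 2 | 74 ; debit | 223 | 4 | 167 ; refund | 109 | 3 | 254 ; transfer | 93 | 4 | 238

Group transactions by type.
Per group compute: SUM(amount), COUNT(*), MAX(amount).
  credit: ids {5, 13} → SUM(amount)=106, COUNT(*)=2, MAX(amount)=74
  debit: ids {7, 9, 10, 11} → SUM(amount)=223, COUNT(*)=4, MAX(amount)=167
  refund: ids {2, 4, 6} → SUM(amount)=109, COUNT(*)=3, MAX(amount)=254
  transfer: ids {1, 3, 8, 12} → SUM(amount)=93, COUNT(*)=4, MAX(amount)=238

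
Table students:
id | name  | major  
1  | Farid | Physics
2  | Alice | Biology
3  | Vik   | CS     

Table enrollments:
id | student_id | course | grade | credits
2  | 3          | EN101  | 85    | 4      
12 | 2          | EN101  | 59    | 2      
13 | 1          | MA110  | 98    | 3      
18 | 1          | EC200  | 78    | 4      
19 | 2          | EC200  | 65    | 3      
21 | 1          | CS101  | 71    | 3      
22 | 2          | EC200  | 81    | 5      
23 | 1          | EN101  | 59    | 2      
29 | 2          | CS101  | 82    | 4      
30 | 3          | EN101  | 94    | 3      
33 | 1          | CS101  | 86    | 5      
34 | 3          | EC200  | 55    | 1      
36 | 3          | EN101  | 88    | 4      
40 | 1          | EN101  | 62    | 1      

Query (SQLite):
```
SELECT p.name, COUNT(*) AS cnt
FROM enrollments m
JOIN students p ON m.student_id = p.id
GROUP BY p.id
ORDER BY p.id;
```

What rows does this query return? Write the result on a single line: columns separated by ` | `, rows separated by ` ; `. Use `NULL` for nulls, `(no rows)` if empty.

Join each enrollments row to its students via student_id.
Group joined rows by students.id; compute COUNT(*) per group.
  1: ids {13, 18, 21, 23, 33, 40} → COUNT(*)=6
  2: ids {12, 19, 22, 29} → COUNT(*)=4
  3: ids {2, 30, 34, 36} → COUNT(*)=4

Farid | 6 ; Alice | 4 ; Vik | 4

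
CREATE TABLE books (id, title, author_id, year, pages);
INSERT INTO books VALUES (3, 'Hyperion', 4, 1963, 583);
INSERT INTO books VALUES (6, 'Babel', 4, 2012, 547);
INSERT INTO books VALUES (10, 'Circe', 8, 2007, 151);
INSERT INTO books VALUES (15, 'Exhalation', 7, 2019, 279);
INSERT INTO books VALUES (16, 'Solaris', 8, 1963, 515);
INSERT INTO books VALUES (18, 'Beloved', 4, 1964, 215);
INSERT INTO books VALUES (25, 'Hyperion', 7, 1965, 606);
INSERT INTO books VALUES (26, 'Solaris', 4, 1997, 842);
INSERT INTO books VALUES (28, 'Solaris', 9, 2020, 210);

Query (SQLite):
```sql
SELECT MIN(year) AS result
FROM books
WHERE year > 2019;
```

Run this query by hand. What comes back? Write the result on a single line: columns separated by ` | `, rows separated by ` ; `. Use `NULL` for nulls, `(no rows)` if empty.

2020

Rows where year > 2019 → year values: [2020].
MIN of non-NULL values = 2020.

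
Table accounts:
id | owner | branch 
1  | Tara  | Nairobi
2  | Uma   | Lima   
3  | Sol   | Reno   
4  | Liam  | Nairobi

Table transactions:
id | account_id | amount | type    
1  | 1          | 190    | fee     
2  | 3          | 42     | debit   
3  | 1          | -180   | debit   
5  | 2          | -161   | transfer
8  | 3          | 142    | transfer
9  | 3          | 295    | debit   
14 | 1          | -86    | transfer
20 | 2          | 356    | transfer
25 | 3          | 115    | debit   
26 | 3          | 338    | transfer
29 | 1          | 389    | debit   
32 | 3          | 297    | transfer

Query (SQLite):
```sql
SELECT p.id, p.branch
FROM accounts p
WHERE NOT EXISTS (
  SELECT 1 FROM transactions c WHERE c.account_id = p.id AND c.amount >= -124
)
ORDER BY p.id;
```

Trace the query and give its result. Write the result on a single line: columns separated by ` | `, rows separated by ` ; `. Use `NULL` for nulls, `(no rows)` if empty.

For each accounts row, check whether any transactions with matching account_id has amount >= -124.
Keep rows where that is false.

4 | Nairobi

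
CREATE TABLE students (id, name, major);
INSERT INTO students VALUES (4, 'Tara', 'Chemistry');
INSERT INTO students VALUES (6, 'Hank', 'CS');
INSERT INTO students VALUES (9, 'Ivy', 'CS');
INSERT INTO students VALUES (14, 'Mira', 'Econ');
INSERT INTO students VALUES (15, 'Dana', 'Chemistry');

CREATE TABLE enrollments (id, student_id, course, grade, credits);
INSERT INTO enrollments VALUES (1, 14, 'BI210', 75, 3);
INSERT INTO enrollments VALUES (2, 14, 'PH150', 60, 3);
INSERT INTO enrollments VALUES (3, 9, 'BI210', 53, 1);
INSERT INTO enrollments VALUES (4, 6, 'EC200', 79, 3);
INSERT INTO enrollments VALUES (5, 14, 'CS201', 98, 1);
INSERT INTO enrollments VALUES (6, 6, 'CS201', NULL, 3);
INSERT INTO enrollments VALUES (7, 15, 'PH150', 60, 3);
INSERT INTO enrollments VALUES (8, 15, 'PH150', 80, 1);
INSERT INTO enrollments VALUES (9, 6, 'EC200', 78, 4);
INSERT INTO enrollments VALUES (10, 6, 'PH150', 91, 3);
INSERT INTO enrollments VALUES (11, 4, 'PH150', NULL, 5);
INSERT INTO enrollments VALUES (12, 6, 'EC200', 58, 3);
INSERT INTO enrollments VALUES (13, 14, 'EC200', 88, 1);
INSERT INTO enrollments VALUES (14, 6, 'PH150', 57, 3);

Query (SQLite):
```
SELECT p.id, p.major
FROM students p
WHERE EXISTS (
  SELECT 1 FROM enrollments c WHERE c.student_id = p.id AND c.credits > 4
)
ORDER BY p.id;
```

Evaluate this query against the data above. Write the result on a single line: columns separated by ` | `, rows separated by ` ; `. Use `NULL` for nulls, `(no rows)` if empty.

For each students row, check whether any enrollments with matching student_id has credits > 4.
Keep rows where that is true.

4 | Chemistry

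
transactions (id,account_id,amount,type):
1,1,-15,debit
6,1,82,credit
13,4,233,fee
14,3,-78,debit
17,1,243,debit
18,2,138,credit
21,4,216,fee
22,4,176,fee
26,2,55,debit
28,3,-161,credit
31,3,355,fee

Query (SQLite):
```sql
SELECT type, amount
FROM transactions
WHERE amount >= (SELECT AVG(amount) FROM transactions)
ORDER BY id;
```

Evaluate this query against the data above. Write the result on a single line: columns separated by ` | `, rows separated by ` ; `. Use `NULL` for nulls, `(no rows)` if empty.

fee | 233 ; debit | 243 ; credit | 138 ; fee | 216 ; fee | 176 ; fee | 355

Scalar subquery: AVG(amount) over all transactions rows = 113.090909 (≈; comparison uses full precision).
Keep rows where amount >= that value.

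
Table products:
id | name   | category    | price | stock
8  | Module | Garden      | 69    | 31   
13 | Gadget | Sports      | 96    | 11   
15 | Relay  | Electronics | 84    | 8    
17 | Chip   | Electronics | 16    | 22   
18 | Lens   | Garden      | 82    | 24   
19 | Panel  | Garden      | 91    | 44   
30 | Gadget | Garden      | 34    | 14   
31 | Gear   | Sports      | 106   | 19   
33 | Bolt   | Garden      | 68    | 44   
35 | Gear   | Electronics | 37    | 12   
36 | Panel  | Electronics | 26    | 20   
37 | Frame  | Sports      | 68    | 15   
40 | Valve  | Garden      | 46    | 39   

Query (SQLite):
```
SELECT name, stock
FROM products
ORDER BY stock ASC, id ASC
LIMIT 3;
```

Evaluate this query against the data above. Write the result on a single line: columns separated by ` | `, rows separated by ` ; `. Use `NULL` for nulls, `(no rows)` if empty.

Relay | 8 ; Gadget | 11 ; Gear | 12

Sort by stock asc, tiebreak id asc: (8, id=15), (11, id=13), (12, id=35), (14, id=30), (15, id=37), (19, id=31) …. Take first 3.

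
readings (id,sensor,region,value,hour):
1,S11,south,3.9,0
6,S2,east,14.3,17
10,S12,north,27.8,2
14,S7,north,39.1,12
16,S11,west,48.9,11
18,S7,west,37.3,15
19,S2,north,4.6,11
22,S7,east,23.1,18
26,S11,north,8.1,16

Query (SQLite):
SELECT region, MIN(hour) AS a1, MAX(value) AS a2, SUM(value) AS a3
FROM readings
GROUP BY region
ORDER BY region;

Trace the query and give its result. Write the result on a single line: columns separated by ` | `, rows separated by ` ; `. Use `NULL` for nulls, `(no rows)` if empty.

east | 17 | 23.1 | 37.4 ; north | 2 | 39.1 | 79.6 ; south | 0 | 3.9 | 3.9 ; west | 11 | 48.9 | 86.2

Group readings by region.
Per group compute: MIN(hour), MAX(value), SUM(value).
  east: ids {6, 22} → MIN(hour)=17, MAX(value)=23.1, SUM(value)=37.4
  north: ids {10, 14, 19, 26} → MIN(hour)=2, MAX(value)=39.1, SUM(value)=79.6
  south: ids {1} → MIN(hour)=0, MAX(value)=3.9, SUM(value)=3.9
  west: ids {16, 18} → MIN(hour)=11, MAX(value)=48.9, SUM(value)=86.2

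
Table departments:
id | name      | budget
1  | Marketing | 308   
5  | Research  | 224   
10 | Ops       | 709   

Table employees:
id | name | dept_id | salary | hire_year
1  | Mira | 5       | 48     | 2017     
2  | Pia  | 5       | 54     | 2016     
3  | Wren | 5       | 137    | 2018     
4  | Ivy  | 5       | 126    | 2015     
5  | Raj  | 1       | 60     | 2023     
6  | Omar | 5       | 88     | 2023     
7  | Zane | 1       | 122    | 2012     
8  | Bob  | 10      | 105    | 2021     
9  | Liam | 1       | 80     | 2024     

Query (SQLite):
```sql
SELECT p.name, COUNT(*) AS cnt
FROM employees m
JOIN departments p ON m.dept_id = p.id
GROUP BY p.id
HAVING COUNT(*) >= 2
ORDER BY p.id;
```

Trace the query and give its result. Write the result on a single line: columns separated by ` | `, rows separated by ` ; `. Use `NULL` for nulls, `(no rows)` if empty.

Join each employees row to its departments via dept_id.
Group joined rows by departments.id; compute COUNT(*) per group.
HAVING: keep groups with count ≥ 2.
  1: ids {5, 7, 9} → COUNT(*)=3
  5: ids {1, 2, 3, 4, 6} → COUNT(*)=5
  10: ids {8} → COUNT(*)=1

Marketing | 3 ; Research | 5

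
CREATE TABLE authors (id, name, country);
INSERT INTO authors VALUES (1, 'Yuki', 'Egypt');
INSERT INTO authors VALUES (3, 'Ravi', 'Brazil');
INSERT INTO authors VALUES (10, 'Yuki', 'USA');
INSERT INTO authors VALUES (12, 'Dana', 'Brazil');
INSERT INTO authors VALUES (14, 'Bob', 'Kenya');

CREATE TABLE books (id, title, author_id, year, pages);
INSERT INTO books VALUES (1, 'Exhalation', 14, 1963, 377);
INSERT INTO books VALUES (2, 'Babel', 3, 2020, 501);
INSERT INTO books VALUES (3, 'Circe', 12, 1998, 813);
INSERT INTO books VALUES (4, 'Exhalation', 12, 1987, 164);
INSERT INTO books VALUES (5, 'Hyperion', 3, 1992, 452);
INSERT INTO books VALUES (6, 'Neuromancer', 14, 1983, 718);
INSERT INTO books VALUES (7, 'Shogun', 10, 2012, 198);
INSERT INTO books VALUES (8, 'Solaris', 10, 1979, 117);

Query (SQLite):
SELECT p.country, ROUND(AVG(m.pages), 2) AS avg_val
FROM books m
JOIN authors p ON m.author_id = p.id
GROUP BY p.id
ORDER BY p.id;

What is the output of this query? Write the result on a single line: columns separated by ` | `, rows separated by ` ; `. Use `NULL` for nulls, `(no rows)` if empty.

Join each books row to its authors via author_id.
Group joined rows by authors.id; compute ROUND(AVG(m.pages), 2) per group.
  3: ids {2, 5} → ROUND(AVG(m.pages), 2)=476.5
  10: ids {7, 8} → ROUND(AVG(m.pages), 2)=157.5
  12: ids {3, 4} → ROUND(AVG(m.pages), 2)=488.5
  14: ids {1, 6} → ROUND(AVG(m.pages), 2)=547.5

Brazil | 476.5 ; USA | 157.5 ; Brazil | 488.5 ; Kenya | 547.5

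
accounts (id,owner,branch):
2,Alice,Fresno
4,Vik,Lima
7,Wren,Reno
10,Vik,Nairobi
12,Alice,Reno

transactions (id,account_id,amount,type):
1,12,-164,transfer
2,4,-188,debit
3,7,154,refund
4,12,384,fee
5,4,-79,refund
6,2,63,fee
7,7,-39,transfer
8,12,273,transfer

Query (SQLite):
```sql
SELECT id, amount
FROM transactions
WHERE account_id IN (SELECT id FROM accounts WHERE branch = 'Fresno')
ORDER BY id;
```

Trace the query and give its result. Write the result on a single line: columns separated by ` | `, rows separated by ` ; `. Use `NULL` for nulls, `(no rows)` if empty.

Inner query: accounts.id where branch = 'Fresno'.
Outer: keep transactions rows whose account_id is in that set.
Inner query → {2}

6 | 63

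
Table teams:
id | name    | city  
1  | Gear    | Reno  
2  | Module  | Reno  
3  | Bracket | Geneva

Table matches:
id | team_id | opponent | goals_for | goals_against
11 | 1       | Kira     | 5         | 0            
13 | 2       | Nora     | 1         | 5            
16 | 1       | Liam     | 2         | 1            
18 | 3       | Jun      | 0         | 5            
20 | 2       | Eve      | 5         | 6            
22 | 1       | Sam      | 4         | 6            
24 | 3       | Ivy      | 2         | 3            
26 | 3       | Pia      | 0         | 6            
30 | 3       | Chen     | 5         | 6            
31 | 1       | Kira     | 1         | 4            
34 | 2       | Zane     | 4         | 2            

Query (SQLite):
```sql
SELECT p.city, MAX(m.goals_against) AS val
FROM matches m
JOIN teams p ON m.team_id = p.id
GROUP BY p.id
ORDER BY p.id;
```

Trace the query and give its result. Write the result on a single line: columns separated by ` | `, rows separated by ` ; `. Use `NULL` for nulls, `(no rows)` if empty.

Join each matches row to its teams via team_id.
Group joined rows by teams.id; compute MAX(m.goals_against) per group.
  1: ids {11, 16, 22, 31} → MAX(m.goals_against)=6
  2: ids {13, 20, 34} → MAX(m.goals_against)=6
  3: ids {18, 24, 26, 30} → MAX(m.goals_against)=6

Reno | 6 ; Reno | 6 ; Geneva | 6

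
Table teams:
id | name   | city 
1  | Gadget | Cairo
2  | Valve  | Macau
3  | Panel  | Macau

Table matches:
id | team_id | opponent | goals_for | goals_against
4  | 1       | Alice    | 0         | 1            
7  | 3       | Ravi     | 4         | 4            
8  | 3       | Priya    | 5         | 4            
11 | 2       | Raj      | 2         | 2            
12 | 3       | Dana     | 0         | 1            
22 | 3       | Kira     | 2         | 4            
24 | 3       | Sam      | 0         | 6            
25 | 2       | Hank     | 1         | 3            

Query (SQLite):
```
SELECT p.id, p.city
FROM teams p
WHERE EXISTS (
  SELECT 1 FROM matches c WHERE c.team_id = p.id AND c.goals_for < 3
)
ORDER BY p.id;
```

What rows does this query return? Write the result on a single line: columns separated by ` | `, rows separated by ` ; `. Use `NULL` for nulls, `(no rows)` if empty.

For each teams row, check whether any matches with matching team_id has goals_for < 3.
Keep rows where that is true.

1 | Cairo ; 2 | Macau ; 3 | Macau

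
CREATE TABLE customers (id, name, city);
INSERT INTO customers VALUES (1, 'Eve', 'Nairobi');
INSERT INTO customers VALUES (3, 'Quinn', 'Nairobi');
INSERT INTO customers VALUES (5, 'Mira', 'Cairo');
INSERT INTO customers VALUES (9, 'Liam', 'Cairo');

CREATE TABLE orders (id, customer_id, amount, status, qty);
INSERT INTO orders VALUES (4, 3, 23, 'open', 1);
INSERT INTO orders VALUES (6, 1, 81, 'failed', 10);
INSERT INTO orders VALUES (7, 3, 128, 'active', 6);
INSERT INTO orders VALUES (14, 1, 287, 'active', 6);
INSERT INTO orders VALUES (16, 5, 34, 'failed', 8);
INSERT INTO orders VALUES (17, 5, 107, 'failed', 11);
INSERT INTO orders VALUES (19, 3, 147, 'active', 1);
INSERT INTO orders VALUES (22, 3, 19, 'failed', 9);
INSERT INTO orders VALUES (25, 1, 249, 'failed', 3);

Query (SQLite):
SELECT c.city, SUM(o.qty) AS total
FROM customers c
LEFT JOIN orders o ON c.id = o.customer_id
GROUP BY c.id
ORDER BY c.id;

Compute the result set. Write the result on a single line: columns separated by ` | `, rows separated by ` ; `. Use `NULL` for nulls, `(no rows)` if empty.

LEFT JOIN keeps every customers row; unmatched ones get NULL for orders columns.
Group by customers.id and compute SUM(o.qty). SUM over an all-NULL group is NULL.
  1: ids {6, 14, 25} → SUM(o.qty)=19
  3: ids {4, 7, 19, 22} → SUM(o.qty)=17
  5: ids {16, 17} → SUM(o.qty)=19
  9: ids {—} → SUM(o.qty)=NULL

Nairobi | 19 ; Nairobi | 17 ; Cairo | 19 ; Cairo | NULL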